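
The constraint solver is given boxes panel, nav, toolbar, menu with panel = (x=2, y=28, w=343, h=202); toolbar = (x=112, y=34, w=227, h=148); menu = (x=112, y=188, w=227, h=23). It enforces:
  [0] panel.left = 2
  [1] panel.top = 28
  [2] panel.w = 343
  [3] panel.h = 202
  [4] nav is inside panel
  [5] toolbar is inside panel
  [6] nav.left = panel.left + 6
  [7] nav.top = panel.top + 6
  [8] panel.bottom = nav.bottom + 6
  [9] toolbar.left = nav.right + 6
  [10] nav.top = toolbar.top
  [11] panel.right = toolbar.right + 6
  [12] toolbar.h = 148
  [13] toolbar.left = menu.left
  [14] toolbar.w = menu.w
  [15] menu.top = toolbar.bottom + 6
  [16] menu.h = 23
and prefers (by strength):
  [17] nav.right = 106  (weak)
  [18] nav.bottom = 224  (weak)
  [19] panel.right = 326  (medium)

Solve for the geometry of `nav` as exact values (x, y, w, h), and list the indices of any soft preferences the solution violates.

1. nav.x = 8  [nav.left = panel.left + 6]
2. nav.y = 34  [nav.top = panel.top + 6]
3. nav.h = 190  [panel.bottom = nav.bottom + 6]
4. nav.w = 98  [toolbar.left = nav.right + 6]

nav = (x=8, y=34, w=98, h=190)
violated soft preferences: 19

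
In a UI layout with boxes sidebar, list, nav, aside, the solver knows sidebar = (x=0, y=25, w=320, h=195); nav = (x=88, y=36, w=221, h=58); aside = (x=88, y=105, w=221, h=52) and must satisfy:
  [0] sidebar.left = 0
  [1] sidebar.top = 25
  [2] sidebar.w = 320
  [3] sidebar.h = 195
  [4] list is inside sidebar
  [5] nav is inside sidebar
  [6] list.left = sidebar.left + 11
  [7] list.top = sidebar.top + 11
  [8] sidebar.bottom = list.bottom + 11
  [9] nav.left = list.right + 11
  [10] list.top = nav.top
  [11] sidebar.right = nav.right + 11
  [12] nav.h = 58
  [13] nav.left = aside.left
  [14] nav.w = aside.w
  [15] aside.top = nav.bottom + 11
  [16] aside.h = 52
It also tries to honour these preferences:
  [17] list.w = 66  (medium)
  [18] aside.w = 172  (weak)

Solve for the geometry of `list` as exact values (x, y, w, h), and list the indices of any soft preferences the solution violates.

list = (x=11, y=36, w=66, h=173)
violated soft preferences: 18

1. list.x = 11  [list.left = sidebar.left + 11]
2. list.y = 36  [list.top = sidebar.top + 11]
3. list.h = 173  [sidebar.bottom = list.bottom + 11]
4. list.w = 66  [nav.left = list.right + 11]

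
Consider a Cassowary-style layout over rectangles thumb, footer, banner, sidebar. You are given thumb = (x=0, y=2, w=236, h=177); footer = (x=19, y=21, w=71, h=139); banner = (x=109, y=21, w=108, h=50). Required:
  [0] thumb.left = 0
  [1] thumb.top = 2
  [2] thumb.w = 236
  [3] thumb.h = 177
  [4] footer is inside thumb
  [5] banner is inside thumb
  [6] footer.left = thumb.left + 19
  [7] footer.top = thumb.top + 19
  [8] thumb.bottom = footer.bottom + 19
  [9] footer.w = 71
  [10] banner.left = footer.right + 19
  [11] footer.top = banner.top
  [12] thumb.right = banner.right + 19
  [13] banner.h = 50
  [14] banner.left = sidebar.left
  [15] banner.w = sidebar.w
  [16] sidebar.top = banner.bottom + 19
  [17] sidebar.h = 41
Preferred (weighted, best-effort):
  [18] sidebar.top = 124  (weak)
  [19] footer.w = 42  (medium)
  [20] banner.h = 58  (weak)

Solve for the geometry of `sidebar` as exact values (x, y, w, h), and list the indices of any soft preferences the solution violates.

sidebar = (x=109, y=90, w=108, h=41)
violated soft preferences: 18, 19, 20

1. sidebar.x = 109  [banner.left = sidebar.left]
2. sidebar.w = 108  [banner.w = sidebar.w]
3. sidebar.y = 90  [sidebar.top = banner.bottom + 19]
4. sidebar.h = 41  [sidebar.h = 41]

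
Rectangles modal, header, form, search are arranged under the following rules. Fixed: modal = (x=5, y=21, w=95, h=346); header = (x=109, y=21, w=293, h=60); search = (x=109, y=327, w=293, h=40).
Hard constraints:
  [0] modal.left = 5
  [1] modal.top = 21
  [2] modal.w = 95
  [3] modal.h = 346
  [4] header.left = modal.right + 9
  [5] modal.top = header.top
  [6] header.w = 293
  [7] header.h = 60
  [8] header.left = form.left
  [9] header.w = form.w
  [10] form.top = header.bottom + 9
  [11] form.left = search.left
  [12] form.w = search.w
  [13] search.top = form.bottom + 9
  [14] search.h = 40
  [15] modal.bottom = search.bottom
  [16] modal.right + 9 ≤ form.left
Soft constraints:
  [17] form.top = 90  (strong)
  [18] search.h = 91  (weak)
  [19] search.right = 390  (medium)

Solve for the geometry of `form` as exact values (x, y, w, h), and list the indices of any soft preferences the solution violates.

form = (x=109, y=90, w=293, h=228)
violated soft preferences: 18, 19

1. form.x = 109  [header.left = form.left]
2. form.w = 293  [header.w = form.w]
3. form.y = 90  [form.top = header.bottom + 9]
4. form.h = 228  [search.top = form.bottom + 9]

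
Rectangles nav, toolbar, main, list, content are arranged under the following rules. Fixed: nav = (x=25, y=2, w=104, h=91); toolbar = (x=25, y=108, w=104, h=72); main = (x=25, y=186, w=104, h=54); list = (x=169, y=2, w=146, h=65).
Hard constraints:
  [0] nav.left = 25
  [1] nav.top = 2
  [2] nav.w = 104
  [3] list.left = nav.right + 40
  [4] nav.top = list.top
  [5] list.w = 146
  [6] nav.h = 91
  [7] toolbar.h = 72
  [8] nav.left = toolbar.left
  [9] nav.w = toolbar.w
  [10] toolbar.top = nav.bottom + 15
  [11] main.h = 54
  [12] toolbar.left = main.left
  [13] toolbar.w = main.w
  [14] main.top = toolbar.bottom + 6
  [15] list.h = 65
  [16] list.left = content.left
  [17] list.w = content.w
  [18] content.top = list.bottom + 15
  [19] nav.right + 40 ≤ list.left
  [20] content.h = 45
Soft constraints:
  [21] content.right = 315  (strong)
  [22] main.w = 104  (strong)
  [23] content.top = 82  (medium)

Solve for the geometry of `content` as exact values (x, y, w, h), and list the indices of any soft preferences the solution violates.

content = (x=169, y=82, w=146, h=45)
violated soft preferences: none

1. content.x = 169  [list.left = content.left]
2. content.w = 146  [list.w = content.w]
3. content.y = 82  [content.top = list.bottom + 15]
4. content.h = 45  [content.h = 45]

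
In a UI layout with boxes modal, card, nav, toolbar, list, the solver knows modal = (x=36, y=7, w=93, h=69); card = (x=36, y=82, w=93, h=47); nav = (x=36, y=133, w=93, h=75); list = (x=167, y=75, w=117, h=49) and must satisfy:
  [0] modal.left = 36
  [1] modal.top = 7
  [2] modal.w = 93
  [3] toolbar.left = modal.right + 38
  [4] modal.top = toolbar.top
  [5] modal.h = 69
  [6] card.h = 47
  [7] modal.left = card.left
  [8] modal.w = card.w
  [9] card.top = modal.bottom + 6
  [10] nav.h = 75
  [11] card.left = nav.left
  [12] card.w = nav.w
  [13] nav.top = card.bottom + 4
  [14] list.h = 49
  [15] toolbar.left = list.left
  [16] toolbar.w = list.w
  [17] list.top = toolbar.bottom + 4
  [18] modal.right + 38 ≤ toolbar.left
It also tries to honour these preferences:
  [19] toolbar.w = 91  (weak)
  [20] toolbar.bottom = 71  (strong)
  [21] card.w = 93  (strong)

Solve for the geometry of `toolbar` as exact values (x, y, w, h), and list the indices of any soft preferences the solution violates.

1. toolbar.x = 167  [toolbar.left = modal.right + 38]
2. toolbar.y = 7  [modal.top = toolbar.top]
3. toolbar.w = 117  [toolbar.w = list.w]
4. toolbar.h = 64  [list.top = toolbar.bottom + 4]

toolbar = (x=167, y=7, w=117, h=64)
violated soft preferences: 19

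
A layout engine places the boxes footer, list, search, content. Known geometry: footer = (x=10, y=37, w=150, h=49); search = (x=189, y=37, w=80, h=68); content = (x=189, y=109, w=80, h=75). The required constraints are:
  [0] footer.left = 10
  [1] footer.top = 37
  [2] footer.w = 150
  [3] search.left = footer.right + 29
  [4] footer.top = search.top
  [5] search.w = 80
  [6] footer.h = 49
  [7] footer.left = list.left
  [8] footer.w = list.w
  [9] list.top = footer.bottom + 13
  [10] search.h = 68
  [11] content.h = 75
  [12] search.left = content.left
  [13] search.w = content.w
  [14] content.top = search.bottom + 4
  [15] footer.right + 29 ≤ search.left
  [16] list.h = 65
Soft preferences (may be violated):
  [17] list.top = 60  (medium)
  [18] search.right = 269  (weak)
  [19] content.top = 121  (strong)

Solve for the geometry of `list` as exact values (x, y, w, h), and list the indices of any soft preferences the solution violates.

list = (x=10, y=99, w=150, h=65)
violated soft preferences: 17, 19

1. list.x = 10  [footer.left = list.left]
2. list.w = 150  [footer.w = list.w]
3. list.y = 99  [list.top = footer.bottom + 13]
4. list.h = 65  [list.h = 65]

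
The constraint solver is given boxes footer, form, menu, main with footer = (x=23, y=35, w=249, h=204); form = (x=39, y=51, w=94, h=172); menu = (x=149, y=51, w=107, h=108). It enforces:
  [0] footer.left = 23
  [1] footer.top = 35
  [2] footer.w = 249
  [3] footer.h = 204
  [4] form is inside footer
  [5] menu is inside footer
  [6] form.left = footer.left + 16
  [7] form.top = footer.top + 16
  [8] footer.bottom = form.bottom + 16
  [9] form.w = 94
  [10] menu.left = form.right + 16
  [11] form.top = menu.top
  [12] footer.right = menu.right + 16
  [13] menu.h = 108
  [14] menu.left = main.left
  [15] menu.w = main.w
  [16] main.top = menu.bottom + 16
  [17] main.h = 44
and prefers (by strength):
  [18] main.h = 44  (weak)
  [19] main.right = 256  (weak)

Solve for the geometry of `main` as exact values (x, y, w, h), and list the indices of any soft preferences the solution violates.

1. main.x = 149  [menu.left = main.left]
2. main.w = 107  [menu.w = main.w]
3. main.y = 175  [main.top = menu.bottom + 16]
4. main.h = 44  [main.h = 44]

main = (x=149, y=175, w=107, h=44)
violated soft preferences: none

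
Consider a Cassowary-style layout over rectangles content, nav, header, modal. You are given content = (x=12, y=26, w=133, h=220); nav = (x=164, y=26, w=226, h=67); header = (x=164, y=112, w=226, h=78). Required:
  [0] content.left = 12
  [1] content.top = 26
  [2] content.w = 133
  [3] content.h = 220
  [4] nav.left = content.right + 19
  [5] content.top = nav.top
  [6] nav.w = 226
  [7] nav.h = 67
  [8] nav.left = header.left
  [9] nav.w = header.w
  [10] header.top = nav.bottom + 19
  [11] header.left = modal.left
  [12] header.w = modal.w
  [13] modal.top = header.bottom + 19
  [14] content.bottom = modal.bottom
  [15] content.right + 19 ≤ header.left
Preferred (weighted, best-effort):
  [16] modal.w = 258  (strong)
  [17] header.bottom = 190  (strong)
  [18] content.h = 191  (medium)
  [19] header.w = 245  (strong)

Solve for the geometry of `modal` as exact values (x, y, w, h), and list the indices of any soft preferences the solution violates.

1. modal.x = 164  [header.left = modal.left]
2. modal.w = 226  [header.w = modal.w]
3. modal.y = 209  [modal.top = header.bottom + 19]
4. modal.h = 37  [content.bottom = modal.bottom]

modal = (x=164, y=209, w=226, h=37)
violated soft preferences: 16, 18, 19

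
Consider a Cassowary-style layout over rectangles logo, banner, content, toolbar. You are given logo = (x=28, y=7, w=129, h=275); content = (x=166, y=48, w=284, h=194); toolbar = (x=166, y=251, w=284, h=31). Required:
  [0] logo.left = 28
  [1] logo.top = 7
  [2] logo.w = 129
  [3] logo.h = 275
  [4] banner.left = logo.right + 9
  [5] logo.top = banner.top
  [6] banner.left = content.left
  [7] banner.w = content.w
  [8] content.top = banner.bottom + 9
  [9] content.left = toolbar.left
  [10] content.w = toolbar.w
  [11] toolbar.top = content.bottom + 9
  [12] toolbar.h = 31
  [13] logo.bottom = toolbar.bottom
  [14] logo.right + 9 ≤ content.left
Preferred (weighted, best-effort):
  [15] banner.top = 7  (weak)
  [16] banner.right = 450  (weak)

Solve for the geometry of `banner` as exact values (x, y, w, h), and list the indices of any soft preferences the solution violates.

banner = (x=166, y=7, w=284, h=32)
violated soft preferences: none

1. banner.x = 166  [banner.left = logo.right + 9]
2. banner.y = 7  [logo.top = banner.top]
3. banner.w = 284  [banner.w = content.w]
4. banner.h = 32  [content.top = banner.bottom + 9]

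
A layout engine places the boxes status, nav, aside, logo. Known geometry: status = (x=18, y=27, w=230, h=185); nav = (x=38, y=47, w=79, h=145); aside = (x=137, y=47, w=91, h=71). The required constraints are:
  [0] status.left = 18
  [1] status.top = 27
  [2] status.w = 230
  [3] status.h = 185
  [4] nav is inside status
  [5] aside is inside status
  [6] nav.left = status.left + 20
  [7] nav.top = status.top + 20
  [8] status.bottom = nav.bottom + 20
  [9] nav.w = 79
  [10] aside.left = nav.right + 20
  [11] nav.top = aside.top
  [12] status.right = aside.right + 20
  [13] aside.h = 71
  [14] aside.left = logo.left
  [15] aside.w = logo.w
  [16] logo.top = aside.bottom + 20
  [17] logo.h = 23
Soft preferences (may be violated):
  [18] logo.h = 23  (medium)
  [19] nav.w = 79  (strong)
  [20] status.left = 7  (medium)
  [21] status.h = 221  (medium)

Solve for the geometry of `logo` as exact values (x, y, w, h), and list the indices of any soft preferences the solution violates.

logo = (x=137, y=138, w=91, h=23)
violated soft preferences: 20, 21

1. logo.x = 137  [aside.left = logo.left]
2. logo.w = 91  [aside.w = logo.w]
3. logo.y = 138  [logo.top = aside.bottom + 20]
4. logo.h = 23  [logo.h = 23]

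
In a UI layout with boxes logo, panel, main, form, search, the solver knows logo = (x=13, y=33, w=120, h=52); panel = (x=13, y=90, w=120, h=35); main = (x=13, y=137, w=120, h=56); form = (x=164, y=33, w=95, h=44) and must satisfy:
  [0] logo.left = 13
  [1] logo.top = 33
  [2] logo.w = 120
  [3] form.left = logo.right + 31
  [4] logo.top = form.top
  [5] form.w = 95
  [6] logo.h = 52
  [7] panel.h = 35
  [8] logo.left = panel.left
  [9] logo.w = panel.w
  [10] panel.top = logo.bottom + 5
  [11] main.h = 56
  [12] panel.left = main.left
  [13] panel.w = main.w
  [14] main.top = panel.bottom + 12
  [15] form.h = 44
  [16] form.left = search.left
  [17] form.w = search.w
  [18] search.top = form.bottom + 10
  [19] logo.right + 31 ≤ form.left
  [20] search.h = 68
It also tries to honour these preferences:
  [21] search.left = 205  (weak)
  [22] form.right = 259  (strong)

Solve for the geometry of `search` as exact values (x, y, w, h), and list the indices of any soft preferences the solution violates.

search = (x=164, y=87, w=95, h=68)
violated soft preferences: 21

1. search.x = 164  [form.left = search.left]
2. search.w = 95  [form.w = search.w]
3. search.y = 87  [search.top = form.bottom + 10]
4. search.h = 68  [search.h = 68]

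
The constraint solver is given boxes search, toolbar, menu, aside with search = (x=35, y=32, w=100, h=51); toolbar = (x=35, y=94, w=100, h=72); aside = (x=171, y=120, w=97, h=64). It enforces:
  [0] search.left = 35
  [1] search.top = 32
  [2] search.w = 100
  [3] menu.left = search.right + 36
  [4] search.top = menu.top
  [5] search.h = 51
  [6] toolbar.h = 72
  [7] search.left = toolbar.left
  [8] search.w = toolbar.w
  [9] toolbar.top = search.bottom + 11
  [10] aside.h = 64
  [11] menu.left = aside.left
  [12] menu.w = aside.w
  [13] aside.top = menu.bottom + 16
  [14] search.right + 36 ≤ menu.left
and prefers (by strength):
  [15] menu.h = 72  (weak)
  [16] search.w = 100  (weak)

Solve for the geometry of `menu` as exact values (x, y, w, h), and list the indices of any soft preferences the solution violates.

1. menu.x = 171  [menu.left = search.right + 36]
2. menu.y = 32  [search.top = menu.top]
3. menu.w = 97  [menu.w = aside.w]
4. menu.h = 72  [aside.top = menu.bottom + 16]

menu = (x=171, y=32, w=97, h=72)
violated soft preferences: none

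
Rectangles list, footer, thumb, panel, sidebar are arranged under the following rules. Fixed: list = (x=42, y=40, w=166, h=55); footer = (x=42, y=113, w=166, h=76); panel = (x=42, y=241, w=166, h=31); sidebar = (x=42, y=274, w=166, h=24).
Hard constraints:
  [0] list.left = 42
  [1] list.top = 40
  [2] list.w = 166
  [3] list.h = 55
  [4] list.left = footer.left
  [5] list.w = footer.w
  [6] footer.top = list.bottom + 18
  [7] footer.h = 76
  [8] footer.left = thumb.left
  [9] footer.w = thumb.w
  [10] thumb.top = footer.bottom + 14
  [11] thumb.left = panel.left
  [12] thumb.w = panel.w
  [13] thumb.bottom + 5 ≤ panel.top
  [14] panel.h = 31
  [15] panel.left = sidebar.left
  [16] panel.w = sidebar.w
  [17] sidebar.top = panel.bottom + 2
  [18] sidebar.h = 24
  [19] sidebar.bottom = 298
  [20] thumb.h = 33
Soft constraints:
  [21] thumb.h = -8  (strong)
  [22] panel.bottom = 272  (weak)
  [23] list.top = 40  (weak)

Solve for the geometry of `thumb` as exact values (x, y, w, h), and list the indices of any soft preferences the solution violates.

1. thumb.x = 42  [footer.left = thumb.left]
2. thumb.w = 166  [footer.w = thumb.w]
3. thumb.y = 203  [thumb.top = footer.bottom + 14]
4. thumb.h = 33  [thumb.h = 33]

thumb = (x=42, y=203, w=166, h=33)
violated soft preferences: 21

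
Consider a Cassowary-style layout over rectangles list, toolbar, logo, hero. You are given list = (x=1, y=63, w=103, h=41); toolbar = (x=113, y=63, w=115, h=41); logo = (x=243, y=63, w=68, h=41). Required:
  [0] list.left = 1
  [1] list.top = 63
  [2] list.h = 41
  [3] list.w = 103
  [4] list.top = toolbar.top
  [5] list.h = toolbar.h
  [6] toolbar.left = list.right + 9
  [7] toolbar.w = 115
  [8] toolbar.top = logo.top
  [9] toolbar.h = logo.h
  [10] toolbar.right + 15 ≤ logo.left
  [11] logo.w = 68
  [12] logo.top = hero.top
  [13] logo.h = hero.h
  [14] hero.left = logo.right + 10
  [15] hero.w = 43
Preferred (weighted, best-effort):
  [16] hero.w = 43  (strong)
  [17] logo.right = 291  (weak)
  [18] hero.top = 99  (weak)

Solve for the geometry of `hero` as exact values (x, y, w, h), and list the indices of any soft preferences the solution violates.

1. hero.y = 63  [logo.top = hero.top]
2. hero.h = 41  [logo.h = hero.h]
3. hero.x = 321  [hero.left = logo.right + 10]
4. hero.w = 43  [hero.w = 43]

hero = (x=321, y=63, w=43, h=41)
violated soft preferences: 17, 18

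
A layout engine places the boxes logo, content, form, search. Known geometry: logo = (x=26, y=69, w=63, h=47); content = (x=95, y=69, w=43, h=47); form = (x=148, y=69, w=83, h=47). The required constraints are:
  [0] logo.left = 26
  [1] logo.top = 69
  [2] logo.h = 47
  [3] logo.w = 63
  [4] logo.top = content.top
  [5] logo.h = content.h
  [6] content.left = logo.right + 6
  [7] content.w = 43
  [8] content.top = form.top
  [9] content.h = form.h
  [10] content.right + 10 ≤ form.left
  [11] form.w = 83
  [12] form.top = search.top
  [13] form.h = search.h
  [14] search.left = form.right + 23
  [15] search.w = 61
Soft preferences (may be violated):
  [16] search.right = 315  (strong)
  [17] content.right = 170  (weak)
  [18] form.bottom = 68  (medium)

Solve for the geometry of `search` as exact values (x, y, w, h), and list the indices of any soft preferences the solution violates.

search = (x=254, y=69, w=61, h=47)
violated soft preferences: 17, 18

1. search.y = 69  [form.top = search.top]
2. search.h = 47  [form.h = search.h]
3. search.x = 254  [search.left = form.right + 23]
4. search.w = 61  [search.w = 61]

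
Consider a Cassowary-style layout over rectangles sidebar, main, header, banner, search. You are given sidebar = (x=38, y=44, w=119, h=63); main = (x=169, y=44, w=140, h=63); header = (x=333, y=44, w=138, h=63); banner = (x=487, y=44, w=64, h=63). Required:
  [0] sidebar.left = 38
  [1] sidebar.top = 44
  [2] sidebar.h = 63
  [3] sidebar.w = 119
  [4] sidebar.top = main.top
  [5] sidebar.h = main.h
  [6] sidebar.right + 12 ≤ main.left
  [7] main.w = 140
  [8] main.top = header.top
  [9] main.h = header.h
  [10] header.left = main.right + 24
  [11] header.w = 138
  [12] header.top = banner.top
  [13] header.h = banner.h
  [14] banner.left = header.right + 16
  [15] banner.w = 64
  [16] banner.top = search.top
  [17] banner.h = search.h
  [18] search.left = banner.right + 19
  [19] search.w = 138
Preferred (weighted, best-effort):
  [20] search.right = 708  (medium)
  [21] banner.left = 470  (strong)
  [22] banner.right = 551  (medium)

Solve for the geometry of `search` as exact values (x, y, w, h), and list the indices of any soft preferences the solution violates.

search = (x=570, y=44, w=138, h=63)
violated soft preferences: 21

1. search.y = 44  [banner.top = search.top]
2. search.h = 63  [banner.h = search.h]
3. search.x = 570  [search.left = banner.right + 19]
4. search.w = 138  [search.w = 138]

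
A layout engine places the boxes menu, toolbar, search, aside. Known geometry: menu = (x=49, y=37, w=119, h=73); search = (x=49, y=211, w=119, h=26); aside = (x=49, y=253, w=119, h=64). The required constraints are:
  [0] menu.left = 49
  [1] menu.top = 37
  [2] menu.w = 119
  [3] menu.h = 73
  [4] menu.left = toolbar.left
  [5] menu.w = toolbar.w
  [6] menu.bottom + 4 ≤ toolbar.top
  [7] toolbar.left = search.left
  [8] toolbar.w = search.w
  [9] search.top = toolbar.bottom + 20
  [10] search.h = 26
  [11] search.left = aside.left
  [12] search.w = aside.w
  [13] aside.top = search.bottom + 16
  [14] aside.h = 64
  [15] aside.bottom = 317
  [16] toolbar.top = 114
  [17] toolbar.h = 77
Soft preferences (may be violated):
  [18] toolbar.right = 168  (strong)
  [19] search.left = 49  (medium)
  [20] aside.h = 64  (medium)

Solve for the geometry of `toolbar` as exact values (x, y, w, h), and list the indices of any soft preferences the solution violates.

toolbar = (x=49, y=114, w=119, h=77)
violated soft preferences: none

1. toolbar.x = 49  [menu.left = toolbar.left]
2. toolbar.w = 119  [menu.w = toolbar.w]
3. toolbar.y = 114  [toolbar.top = 114]
4. toolbar.h = 77  [toolbar.h = 77]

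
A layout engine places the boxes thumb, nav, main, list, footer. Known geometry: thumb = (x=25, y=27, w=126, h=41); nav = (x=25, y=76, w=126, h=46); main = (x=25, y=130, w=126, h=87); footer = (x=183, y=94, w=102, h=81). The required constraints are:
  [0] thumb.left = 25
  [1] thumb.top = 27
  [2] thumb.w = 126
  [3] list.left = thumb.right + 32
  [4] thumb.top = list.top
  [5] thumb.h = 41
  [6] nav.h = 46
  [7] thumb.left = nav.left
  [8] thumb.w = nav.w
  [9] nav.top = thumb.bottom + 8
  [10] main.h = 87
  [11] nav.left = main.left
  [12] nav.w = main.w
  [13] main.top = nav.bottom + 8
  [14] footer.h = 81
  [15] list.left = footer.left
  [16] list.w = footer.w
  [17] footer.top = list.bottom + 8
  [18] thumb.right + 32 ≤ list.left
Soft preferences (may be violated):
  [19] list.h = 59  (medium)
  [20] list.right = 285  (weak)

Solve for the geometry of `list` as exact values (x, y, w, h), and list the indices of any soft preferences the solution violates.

1. list.x = 183  [list.left = thumb.right + 32]
2. list.y = 27  [thumb.top = list.top]
3. list.w = 102  [list.w = footer.w]
4. list.h = 59  [footer.top = list.bottom + 8]

list = (x=183, y=27, w=102, h=59)
violated soft preferences: none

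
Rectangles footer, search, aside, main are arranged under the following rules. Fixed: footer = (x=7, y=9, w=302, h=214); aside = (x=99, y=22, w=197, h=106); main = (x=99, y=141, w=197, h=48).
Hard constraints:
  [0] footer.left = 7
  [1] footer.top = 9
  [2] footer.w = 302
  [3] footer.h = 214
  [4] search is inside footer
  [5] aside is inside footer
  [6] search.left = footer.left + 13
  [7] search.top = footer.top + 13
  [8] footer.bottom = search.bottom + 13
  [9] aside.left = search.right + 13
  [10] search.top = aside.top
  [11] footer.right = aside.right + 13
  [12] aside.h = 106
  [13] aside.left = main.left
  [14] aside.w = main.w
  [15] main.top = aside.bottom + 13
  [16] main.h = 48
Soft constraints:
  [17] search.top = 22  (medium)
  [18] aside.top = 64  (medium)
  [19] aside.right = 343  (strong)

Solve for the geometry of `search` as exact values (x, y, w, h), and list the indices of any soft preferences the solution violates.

1. search.x = 20  [search.left = footer.left + 13]
2. search.y = 22  [search.top = footer.top + 13]
3. search.h = 188  [footer.bottom = search.bottom + 13]
4. search.w = 66  [aside.left = search.right + 13]

search = (x=20, y=22, w=66, h=188)
violated soft preferences: 18, 19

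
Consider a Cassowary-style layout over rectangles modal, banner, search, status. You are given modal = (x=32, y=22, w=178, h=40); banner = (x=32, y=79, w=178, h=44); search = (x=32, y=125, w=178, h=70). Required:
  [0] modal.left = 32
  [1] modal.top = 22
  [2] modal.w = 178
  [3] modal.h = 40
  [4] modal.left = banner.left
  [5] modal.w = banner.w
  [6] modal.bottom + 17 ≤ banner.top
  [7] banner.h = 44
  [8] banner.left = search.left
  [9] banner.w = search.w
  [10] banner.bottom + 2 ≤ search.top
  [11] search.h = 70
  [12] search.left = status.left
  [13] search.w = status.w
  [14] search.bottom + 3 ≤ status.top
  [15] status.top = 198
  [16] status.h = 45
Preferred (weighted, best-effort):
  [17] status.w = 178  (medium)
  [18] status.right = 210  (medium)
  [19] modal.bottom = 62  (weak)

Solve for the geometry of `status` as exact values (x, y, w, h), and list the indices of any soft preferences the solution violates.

status = (x=32, y=198, w=178, h=45)
violated soft preferences: none

1. status.x = 32  [search.left = status.left]
2. status.w = 178  [search.w = status.w]
3. status.y = 198  [status.top = 198]
4. status.h = 45  [status.h = 45]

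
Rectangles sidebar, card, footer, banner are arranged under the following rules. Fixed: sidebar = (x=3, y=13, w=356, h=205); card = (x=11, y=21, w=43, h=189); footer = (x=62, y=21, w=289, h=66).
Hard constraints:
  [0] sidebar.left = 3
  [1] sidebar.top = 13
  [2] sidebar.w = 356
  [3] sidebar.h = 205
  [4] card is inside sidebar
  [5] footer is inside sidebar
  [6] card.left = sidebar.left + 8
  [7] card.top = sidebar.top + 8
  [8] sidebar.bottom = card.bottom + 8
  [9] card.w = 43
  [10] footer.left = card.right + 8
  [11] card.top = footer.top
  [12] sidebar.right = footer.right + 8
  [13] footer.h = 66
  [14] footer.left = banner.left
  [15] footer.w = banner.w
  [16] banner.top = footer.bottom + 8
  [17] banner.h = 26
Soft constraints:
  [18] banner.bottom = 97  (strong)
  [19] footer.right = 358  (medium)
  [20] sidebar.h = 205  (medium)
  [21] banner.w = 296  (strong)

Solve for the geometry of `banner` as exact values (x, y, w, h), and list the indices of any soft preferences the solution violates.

1. banner.x = 62  [footer.left = banner.left]
2. banner.w = 289  [footer.w = banner.w]
3. banner.y = 95  [banner.top = footer.bottom + 8]
4. banner.h = 26  [banner.h = 26]

banner = (x=62, y=95, w=289, h=26)
violated soft preferences: 18, 19, 21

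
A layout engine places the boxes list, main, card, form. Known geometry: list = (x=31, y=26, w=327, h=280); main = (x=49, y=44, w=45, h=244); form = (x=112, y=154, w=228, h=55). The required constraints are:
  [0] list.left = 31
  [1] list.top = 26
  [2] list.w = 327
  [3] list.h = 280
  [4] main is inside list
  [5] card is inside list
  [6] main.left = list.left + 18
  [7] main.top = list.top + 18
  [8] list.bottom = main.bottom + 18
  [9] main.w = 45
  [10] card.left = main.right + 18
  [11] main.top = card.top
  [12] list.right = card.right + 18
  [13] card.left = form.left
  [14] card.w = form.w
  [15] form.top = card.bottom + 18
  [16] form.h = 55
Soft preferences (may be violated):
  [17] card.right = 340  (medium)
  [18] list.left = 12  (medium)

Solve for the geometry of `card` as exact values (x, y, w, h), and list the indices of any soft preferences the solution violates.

card = (x=112, y=44, w=228, h=92)
violated soft preferences: 18

1. card.x = 112  [card.left = main.right + 18]
2. card.y = 44  [main.top = card.top]
3. card.w = 228  [list.right = card.right + 18]
4. card.h = 92  [form.top = card.bottom + 18]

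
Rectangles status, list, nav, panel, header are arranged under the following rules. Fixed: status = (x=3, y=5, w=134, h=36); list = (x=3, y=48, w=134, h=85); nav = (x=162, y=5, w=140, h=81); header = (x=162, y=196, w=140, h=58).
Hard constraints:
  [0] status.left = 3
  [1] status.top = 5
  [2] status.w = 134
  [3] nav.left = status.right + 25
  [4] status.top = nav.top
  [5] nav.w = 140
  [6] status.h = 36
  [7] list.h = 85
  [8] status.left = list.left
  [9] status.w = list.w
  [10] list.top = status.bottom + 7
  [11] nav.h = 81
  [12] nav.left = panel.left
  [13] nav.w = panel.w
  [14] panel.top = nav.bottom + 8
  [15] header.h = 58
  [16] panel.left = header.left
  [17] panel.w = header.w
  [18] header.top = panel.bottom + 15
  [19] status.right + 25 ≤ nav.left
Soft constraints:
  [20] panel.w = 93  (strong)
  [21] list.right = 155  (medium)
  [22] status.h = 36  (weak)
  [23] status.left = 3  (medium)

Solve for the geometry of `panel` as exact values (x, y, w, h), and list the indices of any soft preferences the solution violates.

panel = (x=162, y=94, w=140, h=87)
violated soft preferences: 20, 21

1. panel.x = 162  [nav.left = panel.left]
2. panel.w = 140  [nav.w = panel.w]
3. panel.y = 94  [panel.top = nav.bottom + 8]
4. panel.h = 87  [header.top = panel.bottom + 15]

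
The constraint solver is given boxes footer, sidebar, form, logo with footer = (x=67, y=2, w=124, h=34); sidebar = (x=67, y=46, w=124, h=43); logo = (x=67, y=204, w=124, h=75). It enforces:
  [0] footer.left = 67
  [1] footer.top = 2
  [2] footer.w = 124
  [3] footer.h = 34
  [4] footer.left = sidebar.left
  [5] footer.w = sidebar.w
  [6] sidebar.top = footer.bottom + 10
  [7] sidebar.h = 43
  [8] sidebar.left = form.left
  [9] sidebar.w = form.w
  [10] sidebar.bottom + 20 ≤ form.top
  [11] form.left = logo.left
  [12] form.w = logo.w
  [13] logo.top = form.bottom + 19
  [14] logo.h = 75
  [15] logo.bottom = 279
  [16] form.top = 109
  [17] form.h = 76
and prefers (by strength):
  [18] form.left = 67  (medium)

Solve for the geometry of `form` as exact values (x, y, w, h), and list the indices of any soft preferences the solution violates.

1. form.x = 67  [sidebar.left = form.left]
2. form.w = 124  [sidebar.w = form.w]
3. form.y = 109  [form.top = 109]
4. form.h = 76  [form.h = 76]

form = (x=67, y=109, w=124, h=76)
violated soft preferences: none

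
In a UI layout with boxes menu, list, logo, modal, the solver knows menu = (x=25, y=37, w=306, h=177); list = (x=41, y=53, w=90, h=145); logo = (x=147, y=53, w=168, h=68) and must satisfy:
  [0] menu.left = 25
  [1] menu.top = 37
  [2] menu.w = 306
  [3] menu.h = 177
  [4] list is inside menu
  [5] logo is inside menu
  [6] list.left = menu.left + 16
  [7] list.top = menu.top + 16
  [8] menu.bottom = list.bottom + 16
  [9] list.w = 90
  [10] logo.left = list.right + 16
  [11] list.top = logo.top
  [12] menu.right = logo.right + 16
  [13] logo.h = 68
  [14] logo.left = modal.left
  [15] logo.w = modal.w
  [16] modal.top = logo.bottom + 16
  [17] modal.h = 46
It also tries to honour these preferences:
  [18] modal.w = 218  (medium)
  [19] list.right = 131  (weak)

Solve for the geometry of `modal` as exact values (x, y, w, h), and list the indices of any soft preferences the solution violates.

1. modal.x = 147  [logo.left = modal.left]
2. modal.w = 168  [logo.w = modal.w]
3. modal.y = 137  [modal.top = logo.bottom + 16]
4. modal.h = 46  [modal.h = 46]

modal = (x=147, y=137, w=168, h=46)
violated soft preferences: 18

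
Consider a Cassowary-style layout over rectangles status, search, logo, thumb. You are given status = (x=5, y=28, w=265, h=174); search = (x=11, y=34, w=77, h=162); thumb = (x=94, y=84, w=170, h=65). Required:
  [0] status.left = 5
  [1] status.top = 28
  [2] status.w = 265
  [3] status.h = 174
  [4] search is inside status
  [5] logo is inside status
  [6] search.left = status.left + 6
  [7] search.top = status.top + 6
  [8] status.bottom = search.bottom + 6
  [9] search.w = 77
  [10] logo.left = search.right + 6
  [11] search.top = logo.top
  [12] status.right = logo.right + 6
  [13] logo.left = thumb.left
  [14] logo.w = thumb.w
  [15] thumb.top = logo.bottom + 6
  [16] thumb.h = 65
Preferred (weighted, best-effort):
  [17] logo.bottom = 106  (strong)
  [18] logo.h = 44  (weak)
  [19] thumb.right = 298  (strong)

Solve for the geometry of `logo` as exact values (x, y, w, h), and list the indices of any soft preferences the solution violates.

1. logo.x = 94  [logo.left = search.right + 6]
2. logo.y = 34  [search.top = logo.top]
3. logo.w = 170  [status.right = logo.right + 6]
4. logo.h = 44  [thumb.top = logo.bottom + 6]

logo = (x=94, y=34, w=170, h=44)
violated soft preferences: 17, 19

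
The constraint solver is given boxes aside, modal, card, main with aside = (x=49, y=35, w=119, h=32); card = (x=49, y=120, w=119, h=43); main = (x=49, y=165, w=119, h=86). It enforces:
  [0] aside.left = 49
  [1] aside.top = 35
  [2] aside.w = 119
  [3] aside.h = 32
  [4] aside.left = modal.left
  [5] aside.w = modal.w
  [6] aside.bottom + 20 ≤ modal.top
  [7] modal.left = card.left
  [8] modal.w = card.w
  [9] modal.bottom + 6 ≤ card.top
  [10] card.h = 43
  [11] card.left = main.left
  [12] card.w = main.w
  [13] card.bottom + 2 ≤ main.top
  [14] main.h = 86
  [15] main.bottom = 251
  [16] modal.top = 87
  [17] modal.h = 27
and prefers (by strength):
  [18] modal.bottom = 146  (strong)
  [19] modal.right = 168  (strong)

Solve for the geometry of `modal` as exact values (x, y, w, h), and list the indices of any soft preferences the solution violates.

modal = (x=49, y=87, w=119, h=27)
violated soft preferences: 18

1. modal.x = 49  [aside.left = modal.left]
2. modal.w = 119  [aside.w = modal.w]
3. modal.y = 87  [modal.top = 87]
4. modal.h = 27  [modal.h = 27]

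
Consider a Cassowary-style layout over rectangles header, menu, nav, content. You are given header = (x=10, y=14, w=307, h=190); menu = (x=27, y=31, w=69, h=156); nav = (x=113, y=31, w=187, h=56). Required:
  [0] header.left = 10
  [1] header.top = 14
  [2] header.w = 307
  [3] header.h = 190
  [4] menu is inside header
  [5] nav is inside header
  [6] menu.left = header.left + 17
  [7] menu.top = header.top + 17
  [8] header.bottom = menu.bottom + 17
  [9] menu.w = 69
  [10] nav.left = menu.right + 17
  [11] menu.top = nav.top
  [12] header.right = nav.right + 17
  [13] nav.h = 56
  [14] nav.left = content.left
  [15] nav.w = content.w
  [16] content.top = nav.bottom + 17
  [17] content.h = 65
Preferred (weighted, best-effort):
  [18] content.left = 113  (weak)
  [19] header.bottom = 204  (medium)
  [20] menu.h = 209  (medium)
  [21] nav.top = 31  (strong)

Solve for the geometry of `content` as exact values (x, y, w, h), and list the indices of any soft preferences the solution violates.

content = (x=113, y=104, w=187, h=65)
violated soft preferences: 20

1. content.x = 113  [nav.left = content.left]
2. content.w = 187  [nav.w = content.w]
3. content.y = 104  [content.top = nav.bottom + 17]
4. content.h = 65  [content.h = 65]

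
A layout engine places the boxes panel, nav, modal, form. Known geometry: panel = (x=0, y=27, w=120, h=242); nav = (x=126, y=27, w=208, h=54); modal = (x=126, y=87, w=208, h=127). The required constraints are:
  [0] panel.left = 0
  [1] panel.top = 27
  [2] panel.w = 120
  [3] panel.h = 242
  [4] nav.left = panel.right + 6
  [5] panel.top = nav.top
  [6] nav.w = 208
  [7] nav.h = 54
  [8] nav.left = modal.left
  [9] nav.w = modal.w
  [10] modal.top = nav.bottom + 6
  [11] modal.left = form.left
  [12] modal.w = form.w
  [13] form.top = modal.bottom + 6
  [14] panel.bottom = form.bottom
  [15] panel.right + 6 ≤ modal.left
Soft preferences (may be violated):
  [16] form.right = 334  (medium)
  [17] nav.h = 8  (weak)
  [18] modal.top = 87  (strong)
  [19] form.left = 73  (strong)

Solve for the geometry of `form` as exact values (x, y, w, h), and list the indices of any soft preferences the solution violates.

1. form.x = 126  [modal.left = form.left]
2. form.w = 208  [modal.w = form.w]
3. form.y = 220  [form.top = modal.bottom + 6]
4. form.h = 49  [panel.bottom = form.bottom]

form = (x=126, y=220, w=208, h=49)
violated soft preferences: 17, 19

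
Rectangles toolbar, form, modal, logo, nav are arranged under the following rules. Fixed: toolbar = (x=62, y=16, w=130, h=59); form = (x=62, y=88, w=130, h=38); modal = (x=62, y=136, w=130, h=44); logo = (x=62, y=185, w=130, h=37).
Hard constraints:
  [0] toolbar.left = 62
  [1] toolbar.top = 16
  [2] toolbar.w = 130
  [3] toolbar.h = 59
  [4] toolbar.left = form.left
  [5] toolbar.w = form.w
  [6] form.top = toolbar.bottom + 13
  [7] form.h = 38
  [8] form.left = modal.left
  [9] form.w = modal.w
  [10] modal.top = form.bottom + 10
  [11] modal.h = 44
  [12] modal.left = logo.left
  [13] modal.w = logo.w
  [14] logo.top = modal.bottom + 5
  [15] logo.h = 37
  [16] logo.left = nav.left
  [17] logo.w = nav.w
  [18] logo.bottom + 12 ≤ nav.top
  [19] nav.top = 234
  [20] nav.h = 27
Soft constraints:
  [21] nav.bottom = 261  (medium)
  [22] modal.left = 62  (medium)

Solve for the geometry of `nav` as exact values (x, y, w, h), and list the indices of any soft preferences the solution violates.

1. nav.x = 62  [logo.left = nav.left]
2. nav.w = 130  [logo.w = nav.w]
3. nav.y = 234  [nav.top = 234]
4. nav.h = 27  [nav.h = 27]

nav = (x=62, y=234, w=130, h=27)
violated soft preferences: none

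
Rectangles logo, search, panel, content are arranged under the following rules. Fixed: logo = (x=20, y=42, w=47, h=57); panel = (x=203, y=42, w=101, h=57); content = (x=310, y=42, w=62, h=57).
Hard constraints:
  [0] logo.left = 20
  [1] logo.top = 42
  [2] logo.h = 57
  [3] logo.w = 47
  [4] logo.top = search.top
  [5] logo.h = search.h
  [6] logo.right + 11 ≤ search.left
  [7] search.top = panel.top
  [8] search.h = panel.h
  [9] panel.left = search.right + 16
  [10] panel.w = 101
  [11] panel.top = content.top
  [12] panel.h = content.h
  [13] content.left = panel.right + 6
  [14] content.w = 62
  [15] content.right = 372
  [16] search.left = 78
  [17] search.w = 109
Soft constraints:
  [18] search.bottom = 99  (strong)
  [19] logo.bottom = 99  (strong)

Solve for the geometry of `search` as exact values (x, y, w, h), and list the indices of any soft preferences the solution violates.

search = (x=78, y=42, w=109, h=57)
violated soft preferences: none

1. search.y = 42  [logo.top = search.top]
2. search.h = 57  [logo.h = search.h]
3. search.x = 78  [search.left = 78]
4. search.w = 109  [search.w = 109]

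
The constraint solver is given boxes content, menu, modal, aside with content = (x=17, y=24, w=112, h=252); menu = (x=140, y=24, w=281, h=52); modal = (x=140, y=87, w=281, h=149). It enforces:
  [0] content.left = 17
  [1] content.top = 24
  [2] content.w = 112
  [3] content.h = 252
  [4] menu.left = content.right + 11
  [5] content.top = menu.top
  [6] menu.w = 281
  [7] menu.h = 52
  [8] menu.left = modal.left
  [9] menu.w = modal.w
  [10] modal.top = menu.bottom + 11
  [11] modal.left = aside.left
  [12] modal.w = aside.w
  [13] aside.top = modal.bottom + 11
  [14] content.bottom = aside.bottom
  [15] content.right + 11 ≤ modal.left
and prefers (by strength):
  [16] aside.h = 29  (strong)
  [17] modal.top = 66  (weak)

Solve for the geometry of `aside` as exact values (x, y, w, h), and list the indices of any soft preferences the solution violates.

1. aside.x = 140  [modal.left = aside.left]
2. aside.w = 281  [modal.w = aside.w]
3. aside.y = 247  [aside.top = modal.bottom + 11]
4. aside.h = 29  [content.bottom = aside.bottom]

aside = (x=140, y=247, w=281, h=29)
violated soft preferences: 17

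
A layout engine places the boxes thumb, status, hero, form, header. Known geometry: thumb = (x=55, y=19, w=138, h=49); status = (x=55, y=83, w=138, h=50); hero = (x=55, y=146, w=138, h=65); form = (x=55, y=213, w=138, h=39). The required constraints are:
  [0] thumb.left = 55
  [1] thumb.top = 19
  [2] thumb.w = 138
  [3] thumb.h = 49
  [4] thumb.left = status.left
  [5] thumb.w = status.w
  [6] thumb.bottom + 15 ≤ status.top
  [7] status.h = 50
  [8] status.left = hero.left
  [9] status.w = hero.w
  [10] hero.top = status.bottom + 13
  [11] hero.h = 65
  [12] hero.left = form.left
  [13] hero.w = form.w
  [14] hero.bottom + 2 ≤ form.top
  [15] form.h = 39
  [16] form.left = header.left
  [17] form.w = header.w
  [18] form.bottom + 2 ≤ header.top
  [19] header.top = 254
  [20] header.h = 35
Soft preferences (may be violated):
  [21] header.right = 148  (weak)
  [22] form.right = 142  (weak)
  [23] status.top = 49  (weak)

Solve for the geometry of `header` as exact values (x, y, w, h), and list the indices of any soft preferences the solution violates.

header = (x=55, y=254, w=138, h=35)
violated soft preferences: 21, 22, 23

1. header.x = 55  [form.left = header.left]
2. header.w = 138  [form.w = header.w]
3. header.y = 254  [header.top = 254]
4. header.h = 35  [header.h = 35]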